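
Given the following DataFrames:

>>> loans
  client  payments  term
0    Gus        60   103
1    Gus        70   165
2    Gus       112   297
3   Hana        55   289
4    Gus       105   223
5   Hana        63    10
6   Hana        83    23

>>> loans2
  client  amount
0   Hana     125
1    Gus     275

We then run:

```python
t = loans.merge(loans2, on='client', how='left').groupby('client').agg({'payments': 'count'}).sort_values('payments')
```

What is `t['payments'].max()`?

merge on 'client' (how='left') → 7 rows:
  client  payments  term  amount
0    Gus        60   103     275
1    Gus        70   165     275
2    Gus       112   297     275
3   Hana        55   289     125
4    Gus       105   223     275
5   Hana        63    10     125
6   Hana        83    23     125
group by client, count of payments:
        payments
client          
Gus            4
Hana           3
sort by payments:
        payments
client          
Hana           3
Gus            4

4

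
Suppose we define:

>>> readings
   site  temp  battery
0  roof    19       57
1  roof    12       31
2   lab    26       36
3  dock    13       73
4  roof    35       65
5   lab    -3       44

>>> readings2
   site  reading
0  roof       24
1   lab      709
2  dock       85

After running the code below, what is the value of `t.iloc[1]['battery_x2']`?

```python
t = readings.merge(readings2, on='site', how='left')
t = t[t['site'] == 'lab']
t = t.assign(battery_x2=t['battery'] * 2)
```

merge on 'site' (how='left') → 6 rows:
   site  temp  battery  reading
0  roof    19       57       24
1  roof    12       31       24
2   lab    26       36      709
3  dock    13       73       85
4  roof    35       65       24
5   lab    -3       44      709
filter rows where site == 'lab':
  site  temp  battery  reading
2  lab    26       36      709
5  lab    -3       44      709
add column battery_x2 = t['battery'] * 2:
  site  temp  battery  reading  battery_x2
2  lab    26       36      709          72
5  lab    -3       44      709          88

88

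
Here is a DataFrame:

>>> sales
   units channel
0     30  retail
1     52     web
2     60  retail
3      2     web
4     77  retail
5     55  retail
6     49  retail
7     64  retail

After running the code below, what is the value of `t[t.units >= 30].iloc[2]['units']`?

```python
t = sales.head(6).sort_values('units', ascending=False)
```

take first 6 rows:
   units channel
0     30  retail
1     52     web
2     60  retail
3      2     web
4     77  retail
5     55  retail
sort by units descending:
   units channel
4     77  retail
2     60  retail
5     55  retail
1     52     web
0     30  retail
3      2     web
filter rows where units >= 30:
   units channel
4     77  retail
2     60  retail
5     55  retail
1     52     web
0     30  retail

55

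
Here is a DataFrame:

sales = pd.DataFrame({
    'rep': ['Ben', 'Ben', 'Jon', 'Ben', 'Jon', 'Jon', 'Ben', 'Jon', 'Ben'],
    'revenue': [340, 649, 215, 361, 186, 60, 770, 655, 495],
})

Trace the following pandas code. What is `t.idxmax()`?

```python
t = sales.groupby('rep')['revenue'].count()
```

Ben

group by rep, count of revenue:
rep
Ben    5
Jon    4
Name: revenue, dtype: int64
So idxmax() = Ben.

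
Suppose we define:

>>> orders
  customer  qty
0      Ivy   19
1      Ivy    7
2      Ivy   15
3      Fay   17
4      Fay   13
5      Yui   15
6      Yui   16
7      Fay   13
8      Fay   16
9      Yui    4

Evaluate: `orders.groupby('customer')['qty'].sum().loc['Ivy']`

41

group by customer, sum of qty:
customer
Fay    59
Ivy    41
Yui    35
Name: qty, dtype: int64
So loc['Ivy'] = 41.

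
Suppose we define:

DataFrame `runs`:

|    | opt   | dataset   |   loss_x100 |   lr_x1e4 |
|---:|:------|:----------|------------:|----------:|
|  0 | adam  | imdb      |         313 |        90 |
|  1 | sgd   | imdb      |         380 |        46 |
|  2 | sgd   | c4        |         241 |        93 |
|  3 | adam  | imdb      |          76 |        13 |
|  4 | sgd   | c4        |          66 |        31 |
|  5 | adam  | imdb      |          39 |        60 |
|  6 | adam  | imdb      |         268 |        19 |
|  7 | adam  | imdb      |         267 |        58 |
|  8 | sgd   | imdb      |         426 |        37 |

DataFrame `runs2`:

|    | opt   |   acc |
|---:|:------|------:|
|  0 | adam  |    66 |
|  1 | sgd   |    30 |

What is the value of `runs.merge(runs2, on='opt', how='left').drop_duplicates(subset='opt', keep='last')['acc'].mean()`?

merge on 'opt' (how='left') → 9 rows:
    opt dataset  loss_x100  lr_x1e4  acc
0  adam    imdb        313       90   66
1   sgd    imdb        380       46   30
2   sgd      c4        241       93   30
3  adam    imdb         76       13   66
4   sgd      c4         66       31   30
5  adam    imdb         39       60   66
6  adam    imdb        268       19   66
7  adam    imdb        267       58   66
8   sgd    imdb        426       37   30
drop duplicate opt (keep=last):
    opt dataset  loss_x100  lr_x1e4  acc
7  adam    imdb        267       58   66
8   sgd    imdb        426       37   30

48.0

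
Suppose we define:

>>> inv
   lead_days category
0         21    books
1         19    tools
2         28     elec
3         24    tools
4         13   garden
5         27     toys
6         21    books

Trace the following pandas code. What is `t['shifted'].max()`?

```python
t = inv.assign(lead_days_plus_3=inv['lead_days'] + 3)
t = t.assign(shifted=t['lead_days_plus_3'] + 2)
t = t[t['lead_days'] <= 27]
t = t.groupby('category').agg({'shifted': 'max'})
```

add column lead_days_plus_3 = inv['lead_days'] + 3:
   lead_days category  lead_days_plus_3
0         21    books                24
1         19    tools                22
2         28     elec                31
3         24    tools                27
4         13   garden                16
5         27     toys                30
6         21    books                24
add column shifted = t['lead_days_plus_3'] + 2:
   lead_days category  lead_days_plus_3  shifted
0         21    books                24       26
1         19    tools                22       24
2         28     elec                31       33
3         24    tools                27       29
4         13   garden                16       18
5         27     toys                30       32
6         21    books                24       26
filter rows where lead_days <= 27:
   lead_days category  lead_days_plus_3  shifted
0         21    books                24       26
1         19    tools                22       24
3         24    tools                27       29
4         13   garden                16       18
5         27     toys                30       32
6         21    books                24       26
group by category, max of shifted:
          shifted
category         
books          26
garden         18
tools          29
toys           32

32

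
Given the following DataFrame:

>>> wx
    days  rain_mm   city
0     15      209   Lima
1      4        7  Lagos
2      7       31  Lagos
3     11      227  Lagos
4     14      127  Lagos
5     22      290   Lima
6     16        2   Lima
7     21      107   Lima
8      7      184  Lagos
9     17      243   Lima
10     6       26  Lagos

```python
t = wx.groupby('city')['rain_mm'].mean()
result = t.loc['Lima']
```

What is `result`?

170.2

group by city, mean of rain_mm:
city
Lagos    100.333333
Lima     170.200000
Name: rain_mm, dtype: float64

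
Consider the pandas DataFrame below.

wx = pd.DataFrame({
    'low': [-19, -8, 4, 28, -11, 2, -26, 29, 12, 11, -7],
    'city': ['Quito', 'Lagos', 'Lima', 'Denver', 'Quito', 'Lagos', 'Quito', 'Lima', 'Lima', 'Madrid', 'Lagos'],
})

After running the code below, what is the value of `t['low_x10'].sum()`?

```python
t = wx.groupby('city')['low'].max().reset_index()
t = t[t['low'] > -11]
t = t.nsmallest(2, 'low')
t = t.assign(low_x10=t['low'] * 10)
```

130

group by city, max of low:
city
Denver    28
Lagos      2
Lima      29
Madrid    11
Quito    -11
Name: low, dtype: int64
reset_index():
     city  low
0  Denver   28
1   Lagos    2
2    Lima   29
3  Madrid   11
4   Quito  -11
filter rows where low > -11:
     city  low
0  Denver   28
1   Lagos    2
2    Lima   29
3  Madrid   11
take 2 rows with smallest low:
     city  low
1   Lagos    2
3  Madrid   11
add column low_x10 = t['low'] * 10:
     city  low  low_x10
1   Lagos    2       20
3  Madrid   11      110
The sum of column 'low_x10' is 130.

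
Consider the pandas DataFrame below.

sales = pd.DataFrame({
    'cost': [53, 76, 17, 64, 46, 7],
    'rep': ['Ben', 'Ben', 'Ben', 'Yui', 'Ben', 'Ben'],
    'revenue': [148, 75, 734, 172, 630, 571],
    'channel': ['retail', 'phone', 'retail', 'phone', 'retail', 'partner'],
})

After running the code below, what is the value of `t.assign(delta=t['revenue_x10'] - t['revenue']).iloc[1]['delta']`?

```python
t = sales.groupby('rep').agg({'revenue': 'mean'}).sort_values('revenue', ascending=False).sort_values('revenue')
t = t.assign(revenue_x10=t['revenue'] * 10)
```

group by rep, mean of revenue:
     revenue
rep         
Ben    431.6
Yui    172.0
sort by revenue descending:
     revenue
rep         
Ben    431.6
Yui    172.0
sort by revenue:
     revenue
rep         
Yui    172.0
Ben    431.6
add column revenue_x10 = t['revenue'] * 10:
     revenue  revenue_x10
rep                      
Yui    172.0       1720.0
Ben    431.6       4316.0
add column delta = t['revenue_x10'] - t['revenue']:
     revenue  revenue_x10   delta
rep                              
Yui    172.0       1720.0  1548.0
Ben    431.6       4316.0  3884.4
The value at position 1, column 'delta' is 3884.4.

3884.4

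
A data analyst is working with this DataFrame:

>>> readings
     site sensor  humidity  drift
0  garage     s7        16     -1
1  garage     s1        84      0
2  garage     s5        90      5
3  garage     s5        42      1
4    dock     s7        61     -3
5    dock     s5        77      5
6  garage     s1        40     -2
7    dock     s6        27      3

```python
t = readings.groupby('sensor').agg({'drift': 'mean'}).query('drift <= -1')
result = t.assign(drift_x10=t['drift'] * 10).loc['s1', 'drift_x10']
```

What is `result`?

group by sensor, mean of drift:
           drift
sensor          
s1     -1.000000
s5      3.666667
s6      3.000000
s7     -2.000000
filter rows where drift <= -1:
        drift
sensor       
s1       -1.0
s7       -2.0
add column drift_x10 = t['drift'] * 10:
        drift  drift_x10
sensor                  
s1       -1.0      -10.0
s7       -2.0      -20.0

-10.0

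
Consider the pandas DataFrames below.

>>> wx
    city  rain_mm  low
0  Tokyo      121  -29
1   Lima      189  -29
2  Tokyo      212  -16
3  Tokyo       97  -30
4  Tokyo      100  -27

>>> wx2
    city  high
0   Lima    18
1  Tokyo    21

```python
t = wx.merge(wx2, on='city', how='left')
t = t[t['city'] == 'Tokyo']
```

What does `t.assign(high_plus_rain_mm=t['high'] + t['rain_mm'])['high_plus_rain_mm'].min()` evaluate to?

merge on 'city' (how='left') → 5 rows:
    city  rain_mm  low  high
0  Tokyo      121  -29    21
1   Lima      189  -29    18
2  Tokyo      212  -16    21
3  Tokyo       97  -30    21
4  Tokyo      100  -27    21
filter rows where city == 'Tokyo':
    city  rain_mm  low  high
0  Tokyo      121  -29    21
2  Tokyo      212  -16    21
3  Tokyo       97  -30    21
4  Tokyo      100  -27    21
add column high_plus_rain_mm = t['high'] + t['rain_mm']:
    city  rain_mm  low  high  high_plus_rain_mm
0  Tokyo      121  -29    21                142
2  Tokyo      212  -16    21                233
3  Tokyo       97  -30    21                118
4  Tokyo      100  -27    21                121
Hence 118.

118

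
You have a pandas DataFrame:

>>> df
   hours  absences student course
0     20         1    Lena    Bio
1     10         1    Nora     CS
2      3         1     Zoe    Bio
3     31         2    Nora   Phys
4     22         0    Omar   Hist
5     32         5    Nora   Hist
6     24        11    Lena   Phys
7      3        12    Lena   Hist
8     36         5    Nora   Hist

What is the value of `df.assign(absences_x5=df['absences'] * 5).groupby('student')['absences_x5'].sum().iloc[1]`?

add column absences_x5 = df['absences'] * 5:
   hours  absences student course  absences_x5
0     20         1    Lena    Bio            5
1     10         1    Nora     CS            5
2      3         1     Zoe    Bio            5
3     31         2    Nora   Phys           10
4     22         0    Omar   Hist            0
5     32         5    Nora   Hist           25
6     24        11    Lena   Phys           55
7      3        12    Lena   Hist           60
8     36         5    Nora   Hist           25
group by student, sum of absences_x5:
student
Lena    120
Nora     65
Omar      0
Zoe       5
Name: absences_x5, dtype: int64
Reading off the value at position 1, we get 65.

65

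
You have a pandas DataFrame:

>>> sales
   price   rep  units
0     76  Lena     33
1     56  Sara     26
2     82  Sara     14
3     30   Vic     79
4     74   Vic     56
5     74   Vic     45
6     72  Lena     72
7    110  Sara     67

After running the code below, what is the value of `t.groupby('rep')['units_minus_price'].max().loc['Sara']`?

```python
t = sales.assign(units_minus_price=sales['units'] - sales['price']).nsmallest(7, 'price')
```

-30

add column units_minus_price = sales['units'] - sales['price']:
   price   rep  units  units_minus_price
0     76  Lena     33                -43
1     56  Sara     26                -30
2     82  Sara     14                -68
3     30   Vic     79                 49
4     74   Vic     56                -18
5     74   Vic     45                -29
6     72  Lena     72                  0
7    110  Sara     67                -43
take 7 rows with smallest price:
   price   rep  units  units_minus_price
3     30   Vic     79                 49
1     56  Sara     26                -30
6     72  Lena     72                  0
4     74   Vic     56                -18
5     74   Vic     45                -29
0     76  Lena     33                -43
2     82  Sara     14                -68
group by rep, max of units_minus_price:
rep
Lena     0
Sara   -30
Vic     49
Name: units_minus_price, dtype: int64
Hence -30.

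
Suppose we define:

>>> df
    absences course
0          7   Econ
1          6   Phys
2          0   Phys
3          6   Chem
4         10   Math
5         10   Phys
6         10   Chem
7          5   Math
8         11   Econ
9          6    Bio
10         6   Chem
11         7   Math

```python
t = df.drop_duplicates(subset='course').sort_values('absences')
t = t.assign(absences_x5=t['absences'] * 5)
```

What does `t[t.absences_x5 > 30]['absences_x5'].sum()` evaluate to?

drop duplicate course (keep=first):
   absences course
0         7   Econ
1         6   Phys
3         6   Chem
4        10   Math
9         6    Bio
sort by absences:
   absences course
1         6   Phys
3         6   Chem
9         6    Bio
0         7   Econ
4        10   Math
add column absences_x5 = t['absences'] * 5:
   absences course  absences_x5
1         6   Phys           30
3         6   Chem           30
9         6    Bio           30
0         7   Econ           35
4        10   Math           50
filter rows where absences_x5 > 30:
   absences course  absences_x5
0         7   Econ           35
4        10   Math           50
Taking the sum of column 'absences_x5' gives 85.

85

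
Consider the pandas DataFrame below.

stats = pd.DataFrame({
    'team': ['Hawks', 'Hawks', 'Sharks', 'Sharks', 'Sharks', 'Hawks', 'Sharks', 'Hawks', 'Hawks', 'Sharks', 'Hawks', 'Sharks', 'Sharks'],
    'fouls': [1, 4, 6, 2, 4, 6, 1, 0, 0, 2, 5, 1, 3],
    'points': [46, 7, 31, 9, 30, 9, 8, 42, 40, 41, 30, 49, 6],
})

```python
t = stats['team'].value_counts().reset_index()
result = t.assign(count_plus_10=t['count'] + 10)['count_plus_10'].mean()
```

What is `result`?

value_counts of team:
team
Sharks    7
Hawks     6
Name: count, dtype: int64
reset_index():
     team  count
0  Sharks      7
1   Hawks      6
add column count_plus_10 = t['count'] + 10:
     team  count  count_plus_10
0  Sharks      7             17
1   Hawks      6             16
So mean() = 16.5.

16.5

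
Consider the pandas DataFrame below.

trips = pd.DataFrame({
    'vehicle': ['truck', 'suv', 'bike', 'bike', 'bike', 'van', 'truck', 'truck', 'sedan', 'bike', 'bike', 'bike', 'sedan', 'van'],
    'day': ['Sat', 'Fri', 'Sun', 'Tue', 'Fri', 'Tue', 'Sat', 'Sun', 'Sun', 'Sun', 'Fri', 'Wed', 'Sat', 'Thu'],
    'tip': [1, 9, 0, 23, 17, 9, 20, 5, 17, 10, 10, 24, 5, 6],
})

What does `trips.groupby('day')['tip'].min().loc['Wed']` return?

24

group by day, min of tip:
day
Fri     9
Sat     1
Sun     0
Thu     6
Tue     9
Wed    24
Name: tip, dtype: int64
Taking the value at index 'Wed' gives 24.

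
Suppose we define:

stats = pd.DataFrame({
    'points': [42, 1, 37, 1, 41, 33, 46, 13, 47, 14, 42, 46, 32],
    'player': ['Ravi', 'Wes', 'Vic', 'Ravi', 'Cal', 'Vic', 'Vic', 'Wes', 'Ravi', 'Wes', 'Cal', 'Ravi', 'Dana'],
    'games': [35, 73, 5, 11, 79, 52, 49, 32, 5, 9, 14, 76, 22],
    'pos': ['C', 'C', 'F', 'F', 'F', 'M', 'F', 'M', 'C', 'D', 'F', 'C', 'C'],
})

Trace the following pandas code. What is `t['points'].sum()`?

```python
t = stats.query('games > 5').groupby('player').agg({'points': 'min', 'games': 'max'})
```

filter rows where games > 5:
    points player  games pos
0       42   Ravi     35   C
1        1    Wes     73   C
3        1   Ravi     11   F
4       41    Cal     79   F
5       33    Vic     52   M
6       46    Vic     49   F
7       13    Wes     32   M
9       14    Wes      9   D
10      42    Cal     14   F
11      46   Ravi     76   C
12      32   Dana     22   C
group by player: min(points), max(games):
        points  games
player               
Cal         41     79
Dana        32     22
Ravi         1     76
Vic         33     52
Wes          1     73
Taking the sum of column 'points' gives 108.

108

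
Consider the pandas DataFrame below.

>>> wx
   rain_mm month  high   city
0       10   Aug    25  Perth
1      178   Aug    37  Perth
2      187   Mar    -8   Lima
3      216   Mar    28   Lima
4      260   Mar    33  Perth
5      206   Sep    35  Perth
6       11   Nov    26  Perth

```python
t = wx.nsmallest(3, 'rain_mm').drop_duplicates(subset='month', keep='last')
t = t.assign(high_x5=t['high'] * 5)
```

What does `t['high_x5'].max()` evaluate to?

take 3 rows with smallest rain_mm:
   rain_mm month  high   city
0       10   Aug    25  Perth
6       11   Nov    26  Perth
1      178   Aug    37  Perth
drop duplicate month (keep=last):
   rain_mm month  high   city
6       11   Nov    26  Perth
1      178   Aug    37  Perth
add column high_x5 = t['high'] * 5:
   rain_mm month  high   city  high_x5
6       11   Nov    26  Perth      130
1      178   Aug    37  Perth      185
Hence 185.

185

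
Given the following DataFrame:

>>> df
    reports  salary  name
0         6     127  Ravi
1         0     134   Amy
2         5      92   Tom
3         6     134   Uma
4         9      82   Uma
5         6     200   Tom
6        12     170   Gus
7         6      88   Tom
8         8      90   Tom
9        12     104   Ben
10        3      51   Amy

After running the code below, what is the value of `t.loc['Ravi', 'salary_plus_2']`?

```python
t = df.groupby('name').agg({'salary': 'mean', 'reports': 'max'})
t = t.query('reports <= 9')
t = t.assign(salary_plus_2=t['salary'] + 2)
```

129.0

group by name: mean(salary), max(reports):
      salary  reports
name                 
Amy     92.5        3
Ben    104.0       12
Gus    170.0       12
Ravi   127.0        6
Tom    117.5        8
Uma    108.0        9
filter rows where reports <= 9:
      salary  reports
name                 
Amy     92.5        3
Ravi   127.0        6
Tom    117.5        8
Uma    108.0        9
add column salary_plus_2 = t['salary'] + 2:
      salary  reports  salary_plus_2
name                                
Amy     92.5        3           94.5
Ravi   127.0        6          129.0
Tom    117.5        8          119.5
Uma    108.0        9          110.0
Reading off the value at row 'Ravi', column 'salary_plus_2', we get 129.0.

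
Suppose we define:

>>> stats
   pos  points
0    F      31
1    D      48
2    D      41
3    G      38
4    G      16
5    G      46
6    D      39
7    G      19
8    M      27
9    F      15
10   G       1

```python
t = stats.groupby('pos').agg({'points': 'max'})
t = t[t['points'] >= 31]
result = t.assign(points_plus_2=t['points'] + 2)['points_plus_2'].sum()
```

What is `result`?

group by pos, max of points:
     points
pos        
D        48
F        31
G        46
M        27
filter rows where points >= 31:
     points
pos        
D        48
F        31
G        46
add column points_plus_2 = t['points'] + 2:
     points  points_plus_2
pos                       
D        48             50
F        31             33
G        46             48
Finally, sum of column 'points_plus_2' = 131.

131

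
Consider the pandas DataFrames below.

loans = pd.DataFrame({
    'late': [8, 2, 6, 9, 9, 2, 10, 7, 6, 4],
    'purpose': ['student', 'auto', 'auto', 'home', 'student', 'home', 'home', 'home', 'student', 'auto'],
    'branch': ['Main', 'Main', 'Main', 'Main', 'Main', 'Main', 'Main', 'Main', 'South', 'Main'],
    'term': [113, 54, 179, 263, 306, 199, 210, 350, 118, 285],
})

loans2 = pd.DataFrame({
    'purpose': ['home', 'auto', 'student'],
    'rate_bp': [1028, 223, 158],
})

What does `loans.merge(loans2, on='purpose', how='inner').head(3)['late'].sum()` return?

16

merge on 'purpose' (how='inner') → 10 rows:
   late  purpose branch  term  rate_bp
0     8  student   Main   113      158
1     2     auto   Main    54      223
2     6     auto   Main   179      223
3     9     home   Main   263     1028
4     9  student   Main   306      158
5     2     home   Main   199     1028
6    10     home   Main   210     1028
7     7     home   Main   350     1028
8     6  student  South   118      158
9     4     auto   Main   285      223
take first 3 rows:
   late  purpose branch  term  rate_bp
0     8  student   Main   113      158
1     2     auto   Main    54      223
2     6     auto   Main   179      223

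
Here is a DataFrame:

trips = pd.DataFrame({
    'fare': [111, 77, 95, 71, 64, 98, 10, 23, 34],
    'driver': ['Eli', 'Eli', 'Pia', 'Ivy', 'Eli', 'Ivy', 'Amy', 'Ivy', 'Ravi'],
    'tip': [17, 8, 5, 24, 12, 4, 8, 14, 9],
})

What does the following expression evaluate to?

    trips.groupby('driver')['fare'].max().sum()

group by driver, max of fare:
driver
Amy      10
Eli     111
Ivy      98
Pia      95
Ravi     34
Name: fare, dtype: int64
Taking the sum of the resulting series gives 348.

348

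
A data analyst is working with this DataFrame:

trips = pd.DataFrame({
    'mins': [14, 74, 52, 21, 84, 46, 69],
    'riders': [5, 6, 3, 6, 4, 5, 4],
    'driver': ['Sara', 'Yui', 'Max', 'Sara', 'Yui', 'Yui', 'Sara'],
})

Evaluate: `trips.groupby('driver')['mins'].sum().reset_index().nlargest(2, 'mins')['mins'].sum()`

308

group by driver, sum of mins:
driver
Max      52
Sara    104
Yui     204
Name: mins, dtype: int64
reset_index():
  driver  mins
0    Max    52
1   Sara   104
2    Yui   204
take 2 rows with largest mins:
  driver  mins
2    Yui   204
1   Sara   104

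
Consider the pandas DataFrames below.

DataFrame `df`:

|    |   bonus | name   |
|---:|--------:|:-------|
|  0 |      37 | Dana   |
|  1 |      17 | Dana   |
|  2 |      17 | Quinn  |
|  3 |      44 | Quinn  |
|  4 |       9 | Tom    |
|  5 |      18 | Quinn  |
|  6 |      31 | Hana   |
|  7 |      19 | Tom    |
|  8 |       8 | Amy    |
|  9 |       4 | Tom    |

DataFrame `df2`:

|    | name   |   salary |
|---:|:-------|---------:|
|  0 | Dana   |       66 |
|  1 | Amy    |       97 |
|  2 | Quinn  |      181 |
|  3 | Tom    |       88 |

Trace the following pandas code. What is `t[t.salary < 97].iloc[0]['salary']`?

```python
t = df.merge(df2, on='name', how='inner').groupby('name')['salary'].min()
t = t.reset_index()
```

merge on 'name' (how='inner') → 9 rows:
   bonus   name  salary
0     37   Dana      66
1     17   Dana      66
2     17  Quinn     181
3     44  Quinn     181
4      9    Tom      88
5     18  Quinn     181
6     19    Tom      88
7      8    Amy      97
8      4    Tom      88
group by name, min of salary:
name
Amy       97
Dana      66
Quinn    181
Tom       88
Name: salary, dtype: int64
reset_index():
    name  salary
0    Amy      97
1   Dana      66
2  Quinn     181
3    Tom      88
filter rows where salary < 97:
   name  salary
1  Dana      66
3   Tom      88

66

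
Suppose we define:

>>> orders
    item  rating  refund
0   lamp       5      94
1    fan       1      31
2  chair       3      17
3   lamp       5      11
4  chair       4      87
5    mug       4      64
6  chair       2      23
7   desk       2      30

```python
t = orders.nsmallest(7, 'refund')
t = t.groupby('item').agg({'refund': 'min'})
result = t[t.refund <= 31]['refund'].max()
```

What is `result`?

take 7 rows with smallest refund:
    item  rating  refund
3   lamp       5      11
2  chair       3      17
6  chair       2      23
7   desk       2      30
1    fan       1      31
5    mug       4      64
4  chair       4      87
group by item, min of refund:
       refund
item         
chair      17
desk       30
fan        31
lamp       11
mug        64
filter rows where refund <= 31:
       refund
item         
chair      17
desk       30
fan        31
lamp       11
Taking the max of column 'refund' gives 31.

31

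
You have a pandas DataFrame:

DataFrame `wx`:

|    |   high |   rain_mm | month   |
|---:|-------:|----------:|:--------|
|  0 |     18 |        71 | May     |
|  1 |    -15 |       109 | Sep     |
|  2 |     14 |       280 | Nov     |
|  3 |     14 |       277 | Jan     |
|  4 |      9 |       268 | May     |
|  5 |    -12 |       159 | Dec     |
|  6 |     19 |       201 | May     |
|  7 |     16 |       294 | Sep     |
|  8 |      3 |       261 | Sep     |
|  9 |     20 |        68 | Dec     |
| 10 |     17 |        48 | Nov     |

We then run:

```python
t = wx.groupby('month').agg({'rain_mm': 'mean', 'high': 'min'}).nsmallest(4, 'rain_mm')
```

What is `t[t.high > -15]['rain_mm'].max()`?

group by month: mean(rain_mm), min(high):
          rain_mm  high
month                  
Dec    113.500000   -12
Jan    277.000000    14
May    180.000000     9
Nov    164.000000    14
Sep    221.333333   -15
take 4 rows with smallest rain_mm:
          rain_mm  high
month                  
Dec    113.500000   -12
Nov    164.000000    14
May    180.000000     9
Sep    221.333333   -15
filter rows where high > -15:
       rain_mm  high
month               
Dec      113.5   -12
Nov      164.0    14
May      180.0     9
max of column 'rain_mm' → 180.0

180.0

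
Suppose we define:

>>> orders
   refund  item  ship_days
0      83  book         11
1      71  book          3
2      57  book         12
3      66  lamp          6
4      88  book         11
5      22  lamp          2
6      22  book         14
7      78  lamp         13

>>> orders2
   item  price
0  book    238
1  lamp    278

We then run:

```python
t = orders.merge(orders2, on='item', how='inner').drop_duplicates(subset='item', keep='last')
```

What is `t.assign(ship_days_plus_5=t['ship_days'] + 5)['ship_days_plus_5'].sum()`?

37

merge on 'item' (how='inner') → 8 rows:
   refund  item  ship_days  price
0      83  book         11    238
1      71  book          3    238
2      57  book         12    238
3      66  lamp          6    278
4      88  book         11    238
5      22  lamp          2    278
6      22  book         14    238
7      78  lamp         13    278
drop duplicate item (keep=last):
   refund  item  ship_days  price
6      22  book         14    238
7      78  lamp         13    278
add column ship_days_plus_5 = t['ship_days'] + 5:
   refund  item  ship_days  price  ship_days_plus_5
6      22  book         14    238                19
7      78  lamp         13    278                18
So sum() = 37.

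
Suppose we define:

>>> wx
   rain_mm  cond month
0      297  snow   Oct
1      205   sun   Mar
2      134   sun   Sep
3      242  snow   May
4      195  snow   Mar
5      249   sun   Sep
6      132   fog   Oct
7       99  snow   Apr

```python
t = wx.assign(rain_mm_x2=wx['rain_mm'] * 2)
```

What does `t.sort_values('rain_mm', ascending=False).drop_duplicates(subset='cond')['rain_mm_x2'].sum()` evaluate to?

1356

add column rain_mm_x2 = wx['rain_mm'] * 2:
   rain_mm  cond month  rain_mm_x2
0      297  snow   Oct         594
1      205   sun   Mar         410
2      134   sun   Sep         268
3      242  snow   May         484
4      195  snow   Mar         390
5      249   sun   Sep         498
6      132   fog   Oct         264
7       99  snow   Apr         198
sort by rain_mm descending:
   rain_mm  cond month  rain_mm_x2
0      297  snow   Oct         594
5      249   sun   Sep         498
3      242  snow   May         484
1      205   sun   Mar         410
4      195  snow   Mar         390
2      134   sun   Sep         268
6      132   fog   Oct         264
7       99  snow   Apr         198
drop duplicate cond (keep=first):
   rain_mm  cond month  rain_mm_x2
0      297  snow   Oct         594
5      249   sun   Sep         498
6      132   fog   Oct         264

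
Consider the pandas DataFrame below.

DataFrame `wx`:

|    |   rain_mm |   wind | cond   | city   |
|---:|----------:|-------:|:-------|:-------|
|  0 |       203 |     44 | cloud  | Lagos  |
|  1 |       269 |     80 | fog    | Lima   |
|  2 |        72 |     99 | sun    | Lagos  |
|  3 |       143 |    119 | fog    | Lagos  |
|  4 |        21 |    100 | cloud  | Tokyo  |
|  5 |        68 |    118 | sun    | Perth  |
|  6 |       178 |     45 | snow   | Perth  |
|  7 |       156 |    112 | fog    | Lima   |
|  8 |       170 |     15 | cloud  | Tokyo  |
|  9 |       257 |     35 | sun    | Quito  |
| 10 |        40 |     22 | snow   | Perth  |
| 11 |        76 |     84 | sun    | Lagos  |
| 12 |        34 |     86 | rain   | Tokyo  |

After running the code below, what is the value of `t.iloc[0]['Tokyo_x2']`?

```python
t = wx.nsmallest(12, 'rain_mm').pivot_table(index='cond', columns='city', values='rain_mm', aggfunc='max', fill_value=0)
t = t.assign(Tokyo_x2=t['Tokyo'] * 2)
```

340

take 12 rows with smallest rain_mm:
    rain_mm  wind   cond   city
4        21   100  cloud  Tokyo
12       34    86   rain  Tokyo
10       40    22   snow  Perth
5        68   118    sun  Perth
2        72    99    sun  Lagos
11       76    84    sun  Lagos
3       143   119    fog  Lagos
7       156   112    fog   Lima
8       170    15  cloud  Tokyo
6       178    45   snow  Perth
0       203    44  cloud  Lagos
9       257    35    sun  Quito
pivot: rows=cond, cols=city, max(rain_mm):
city   Lagos  Lima  Perth  Quito  Tokyo
cond                                   
cloud    203     0      0      0    170
fog      143   156      0      0      0
rain       0     0      0      0     34
snow       0     0    178      0      0
sun       76     0     68    257      0
add column Tokyo_x2 = t['Tokyo'] * 2:
city   Lagos  Lima  Perth  Quito  Tokyo  Tokyo_x2
cond                                             
cloud    203     0      0      0    170       340
fog      143   156      0      0      0         0
rain       0     0      0      0     34        68
snow       0     0    178      0      0         0
sun       76     0     68    257      0         0
value at position 0, column 'Tokyo_x2' → 340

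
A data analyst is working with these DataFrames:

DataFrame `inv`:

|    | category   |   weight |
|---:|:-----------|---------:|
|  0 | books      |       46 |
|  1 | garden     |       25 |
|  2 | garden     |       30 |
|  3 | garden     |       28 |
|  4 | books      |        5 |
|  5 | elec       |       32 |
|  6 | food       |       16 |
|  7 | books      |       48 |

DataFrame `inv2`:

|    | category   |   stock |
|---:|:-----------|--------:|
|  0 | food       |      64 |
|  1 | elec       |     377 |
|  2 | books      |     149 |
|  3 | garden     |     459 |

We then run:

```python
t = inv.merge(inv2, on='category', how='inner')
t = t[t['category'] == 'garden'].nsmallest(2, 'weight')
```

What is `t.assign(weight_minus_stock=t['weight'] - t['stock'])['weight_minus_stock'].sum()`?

merge on 'category' (how='inner') → 8 rows:
  category  weight  stock
0    books      46    149
1   garden      25    459
2   garden      30    459
3   garden      28    459
4    books       5    149
5     elec      32    377
6     food      16     64
7    books      48    149
filter rows where category == 'garden':
  category  weight  stock
1   garden      25    459
2   garden      30    459
3   garden      28    459
take 2 rows with smallest weight:
  category  weight  stock
1   garden      25    459
3   garden      28    459
add column weight_minus_stock = t['weight'] - t['stock']:
  category  weight  stock  weight_minus_stock
1   garden      25    459                -434
3   garden      28    459                -431
The sum of column 'weight_minus_stock' is -865.

-865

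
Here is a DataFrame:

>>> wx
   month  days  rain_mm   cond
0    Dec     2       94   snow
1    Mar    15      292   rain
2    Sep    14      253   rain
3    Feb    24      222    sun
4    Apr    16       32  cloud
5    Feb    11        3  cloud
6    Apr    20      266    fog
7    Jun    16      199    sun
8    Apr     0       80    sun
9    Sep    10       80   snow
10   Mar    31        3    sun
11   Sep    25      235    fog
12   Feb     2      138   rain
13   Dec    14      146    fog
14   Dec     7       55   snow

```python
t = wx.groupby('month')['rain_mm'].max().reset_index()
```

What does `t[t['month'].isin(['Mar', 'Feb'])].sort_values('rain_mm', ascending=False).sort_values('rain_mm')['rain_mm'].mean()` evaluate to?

257.0

group by month, max of rain_mm:
month
Apr    266
Dec    146
Feb    222
Jun    199
Mar    292
Sep    253
Name: rain_mm, dtype: int64
reset_index():
  month  rain_mm
0   Apr      266
1   Dec      146
2   Feb      222
3   Jun      199
4   Mar      292
5   Sep      253
filter rows where month in ['Mar', 'Feb']:
  month  rain_mm
2   Feb      222
4   Mar      292
sort by rain_mm descending:
  month  rain_mm
4   Mar      292
2   Feb      222
sort by rain_mm:
  month  rain_mm
2   Feb      222
4   Mar      292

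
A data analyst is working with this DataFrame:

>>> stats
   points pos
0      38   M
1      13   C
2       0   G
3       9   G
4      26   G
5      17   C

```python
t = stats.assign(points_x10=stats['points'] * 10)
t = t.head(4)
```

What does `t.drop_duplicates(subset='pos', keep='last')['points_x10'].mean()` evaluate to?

200.0

add column points_x10 = stats['points'] * 10:
   points pos  points_x10
0      38   M         380
1      13   C         130
2       0   G           0
3       9   G          90
4      26   G         260
5      17   C         170
take first 4 rows:
   points pos  points_x10
0      38   M         380
1      13   C         130
2       0   G           0
3       9   G          90
drop duplicate pos (keep=last):
   points pos  points_x10
0      38   M         380
1      13   C         130
3       9   G          90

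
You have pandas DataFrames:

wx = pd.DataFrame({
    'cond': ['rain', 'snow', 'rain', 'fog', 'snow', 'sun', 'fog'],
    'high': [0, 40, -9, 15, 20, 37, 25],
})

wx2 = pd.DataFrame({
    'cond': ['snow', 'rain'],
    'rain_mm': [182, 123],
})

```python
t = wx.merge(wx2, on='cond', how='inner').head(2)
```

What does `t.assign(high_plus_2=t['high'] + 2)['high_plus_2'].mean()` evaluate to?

22.0

merge on 'cond' (how='inner') → 4 rows:
   cond  high  rain_mm
0  rain     0      123
1  snow    40      182
2  rain    -9      123
3  snow    20      182
take first 2 rows:
   cond  high  rain_mm
0  rain     0      123
1  snow    40      182
add column high_plus_2 = t['high'] + 2:
   cond  high  rain_mm  high_plus_2
0  rain     0      123            2
1  snow    40      182           42
Taking the mean of column 'high_plus_2' gives 22.0.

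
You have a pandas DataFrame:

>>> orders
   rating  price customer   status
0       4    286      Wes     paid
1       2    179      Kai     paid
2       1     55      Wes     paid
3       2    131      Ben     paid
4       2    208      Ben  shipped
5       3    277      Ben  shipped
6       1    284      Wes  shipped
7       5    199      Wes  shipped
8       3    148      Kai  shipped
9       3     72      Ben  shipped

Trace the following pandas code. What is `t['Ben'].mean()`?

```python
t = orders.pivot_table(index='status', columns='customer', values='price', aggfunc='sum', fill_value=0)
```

344.0

pivot: rows=status, cols=customer, sum(price):
customer  Ben  Kai  Wes
status                 
paid      131  179  341
shipped   557  148  483
So mean() = 344.0.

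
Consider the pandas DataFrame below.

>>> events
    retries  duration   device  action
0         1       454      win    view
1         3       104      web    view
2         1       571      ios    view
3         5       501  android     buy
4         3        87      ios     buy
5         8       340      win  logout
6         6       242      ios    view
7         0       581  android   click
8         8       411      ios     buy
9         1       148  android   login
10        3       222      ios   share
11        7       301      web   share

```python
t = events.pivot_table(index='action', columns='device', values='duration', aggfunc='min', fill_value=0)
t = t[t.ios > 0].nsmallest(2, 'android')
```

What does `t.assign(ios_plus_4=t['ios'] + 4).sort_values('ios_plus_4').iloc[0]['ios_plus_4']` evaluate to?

226

pivot: rows=action, cols=device, min(duration):
device  android  ios  web  win
action                        
buy         501   87    0    0
click       581    0    0    0
login       148    0    0    0
logout        0    0    0  340
share         0  222  301    0
view          0  242  104  454
filter rows where ios > 0:
device  android  ios  web  win
action                        
buy         501   87    0    0
share         0  222  301    0
view          0  242  104  454
take 2 rows with smallest android:
device  android  ios  web  win
action                        
share         0  222  301    0
view          0  242  104  454
add column ios_plus_4 = t['ios'] + 4:
device  android  ios  web  win  ios_plus_4
action                                    
share         0  222  301    0         226
view          0  242  104  454         246
sort by ios_plus_4:
device  android  ios  web  win  ios_plus_4
action                                    
share         0  222  301    0         226
view          0  242  104  454         246
Hence 226.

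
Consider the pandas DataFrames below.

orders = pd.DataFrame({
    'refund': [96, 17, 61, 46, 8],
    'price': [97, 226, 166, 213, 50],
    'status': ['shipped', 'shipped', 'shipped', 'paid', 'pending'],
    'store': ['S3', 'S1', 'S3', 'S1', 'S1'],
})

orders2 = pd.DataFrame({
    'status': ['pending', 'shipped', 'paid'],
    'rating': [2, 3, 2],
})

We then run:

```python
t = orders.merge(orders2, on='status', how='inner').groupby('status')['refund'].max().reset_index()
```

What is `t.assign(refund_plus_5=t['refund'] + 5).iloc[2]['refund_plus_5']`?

merge on 'status' (how='inner') → 5 rows:
   refund  price   status store  rating
0      96     97  shipped    S3       3
1      17    226  shipped    S1       3
2      61    166  shipped    S3       3
3      46    213     paid    S1       2
4       8     50  pending    S1       2
group by status, max of refund:
status
paid       46
pending     8
shipped    96
Name: refund, dtype: int64
reset_index():
    status  refund
0     paid      46
1  pending       8
2  shipped      96
add column refund_plus_5 = t['refund'] + 5:
    status  refund  refund_plus_5
0     paid      46             51
1  pending       8             13
2  shipped      96            101
Reading off the value at position 2, column 'refund_plus_5', we get 101.

101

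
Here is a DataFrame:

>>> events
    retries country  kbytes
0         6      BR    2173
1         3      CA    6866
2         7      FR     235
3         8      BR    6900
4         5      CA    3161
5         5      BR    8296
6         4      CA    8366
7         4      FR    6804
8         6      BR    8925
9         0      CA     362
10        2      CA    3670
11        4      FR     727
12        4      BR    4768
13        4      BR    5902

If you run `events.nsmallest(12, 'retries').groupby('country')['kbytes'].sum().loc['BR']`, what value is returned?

30064

take 12 rows with smallest retries:
    retries country  kbytes
9         0      CA     362
10        2      CA    3670
1         3      CA    6866
6         4      CA    8366
7         4      FR    6804
11        4      FR     727
12        4      BR    4768
13        4      BR    5902
4         5      CA    3161
5         5      BR    8296
0         6      BR    2173
8         6      BR    8925
group by country, sum of kbytes:
country
BR    30064
CA    22425
FR     7531
Name: kbytes, dtype: int64
So loc['BR'] = 30064.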